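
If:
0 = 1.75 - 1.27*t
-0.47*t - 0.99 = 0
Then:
No Solution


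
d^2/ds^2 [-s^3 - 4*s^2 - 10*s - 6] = -6*s - 8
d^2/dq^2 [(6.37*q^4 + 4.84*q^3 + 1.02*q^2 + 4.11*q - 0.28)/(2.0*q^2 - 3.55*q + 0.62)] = (50.96*q^6 - 271.362*q^5 + 529.06035*q^4 - 66.97292*q^3 - 48.842304*q^2 - 7.487424*q + 12.513396)/(8.0*q^6 - 42.6*q^5 + 83.055*q^4 - 71.150875*q^3 + 25.74705*q^2 - 4.09386*q + 0.238328)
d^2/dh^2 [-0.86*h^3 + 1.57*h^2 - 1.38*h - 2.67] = 3.14 - 5.16*h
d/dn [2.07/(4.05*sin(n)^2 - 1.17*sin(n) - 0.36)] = (2.4219 - 16.767*sin(n))*cos(n)/(-4.05*sin(n)^2 + 1.17*sin(n) + 0.36)^2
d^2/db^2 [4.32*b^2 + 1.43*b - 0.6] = 8.64000000000000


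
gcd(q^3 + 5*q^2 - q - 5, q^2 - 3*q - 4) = q + 1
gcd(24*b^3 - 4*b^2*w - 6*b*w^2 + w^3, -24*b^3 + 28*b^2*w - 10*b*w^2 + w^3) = 12*b^2 - 8*b*w + w^2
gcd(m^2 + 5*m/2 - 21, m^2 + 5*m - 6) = m + 6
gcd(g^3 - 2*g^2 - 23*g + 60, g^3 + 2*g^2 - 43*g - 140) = g + 5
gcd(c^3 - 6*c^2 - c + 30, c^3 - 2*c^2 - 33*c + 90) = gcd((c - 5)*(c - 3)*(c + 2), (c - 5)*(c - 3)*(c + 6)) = c^2 - 8*c + 15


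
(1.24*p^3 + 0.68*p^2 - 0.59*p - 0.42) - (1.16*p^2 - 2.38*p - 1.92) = 1.24*p^3 - 0.48*p^2 + 1.79*p + 1.5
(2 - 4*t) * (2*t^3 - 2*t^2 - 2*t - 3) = -8*t^4 + 12*t^3 + 4*t^2 + 8*t - 6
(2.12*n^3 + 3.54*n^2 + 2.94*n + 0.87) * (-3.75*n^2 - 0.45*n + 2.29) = -7.95*n^5 - 14.229*n^4 - 7.7632*n^3 + 3.5211*n^2 + 6.3411*n + 1.9923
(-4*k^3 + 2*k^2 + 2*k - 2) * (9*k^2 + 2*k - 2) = -36*k^5 + 10*k^4 + 30*k^3 - 18*k^2 - 8*k + 4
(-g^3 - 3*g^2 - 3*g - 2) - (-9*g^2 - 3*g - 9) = -g^3 + 6*g^2 + 7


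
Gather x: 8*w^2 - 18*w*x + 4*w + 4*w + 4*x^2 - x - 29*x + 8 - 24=8*w^2 + 8*w + 4*x^2 + x*(-18*w - 30) - 16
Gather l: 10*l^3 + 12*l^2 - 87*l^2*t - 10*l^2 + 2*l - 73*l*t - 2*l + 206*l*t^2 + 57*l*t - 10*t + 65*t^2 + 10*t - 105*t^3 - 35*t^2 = 10*l^3 + l^2*(2 - 87*t) + l*(206*t^2 - 16*t) - 105*t^3 + 30*t^2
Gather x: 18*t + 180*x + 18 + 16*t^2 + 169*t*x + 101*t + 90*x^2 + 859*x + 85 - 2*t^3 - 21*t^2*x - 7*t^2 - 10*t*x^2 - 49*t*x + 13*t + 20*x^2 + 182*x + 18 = -2*t^3 + 9*t^2 + 132*t + x^2*(110 - 10*t) + x*(-21*t^2 + 120*t + 1221) + 121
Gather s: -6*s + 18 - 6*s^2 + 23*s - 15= -6*s^2 + 17*s + 3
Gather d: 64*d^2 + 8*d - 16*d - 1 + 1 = 64*d^2 - 8*d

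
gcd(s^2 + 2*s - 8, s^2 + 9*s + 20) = s + 4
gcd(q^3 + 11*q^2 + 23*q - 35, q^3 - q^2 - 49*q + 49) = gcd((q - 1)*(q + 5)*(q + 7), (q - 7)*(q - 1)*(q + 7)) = q^2 + 6*q - 7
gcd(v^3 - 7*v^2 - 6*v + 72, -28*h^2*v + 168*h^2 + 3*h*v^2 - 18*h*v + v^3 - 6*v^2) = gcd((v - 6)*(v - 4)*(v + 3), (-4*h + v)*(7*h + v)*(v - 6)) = v - 6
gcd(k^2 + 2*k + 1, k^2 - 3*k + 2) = 1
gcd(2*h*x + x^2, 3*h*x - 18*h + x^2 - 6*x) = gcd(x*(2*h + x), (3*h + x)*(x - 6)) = 1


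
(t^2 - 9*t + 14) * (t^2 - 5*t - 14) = t^4 - 14*t^3 + 45*t^2 + 56*t - 196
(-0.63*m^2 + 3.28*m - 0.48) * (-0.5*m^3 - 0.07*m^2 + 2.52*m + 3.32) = 0.315*m^5 - 1.5959*m^4 - 1.5772*m^3 + 6.2076*m^2 + 9.68*m - 1.5936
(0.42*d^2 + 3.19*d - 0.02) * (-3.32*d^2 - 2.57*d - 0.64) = -1.3944*d^4 - 11.6702*d^3 - 8.4007*d^2 - 1.9902*d + 0.0128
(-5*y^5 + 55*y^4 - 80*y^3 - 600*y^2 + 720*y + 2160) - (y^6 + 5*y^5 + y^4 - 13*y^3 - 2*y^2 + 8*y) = -y^6 - 10*y^5 + 54*y^4 - 67*y^3 - 598*y^2 + 712*y + 2160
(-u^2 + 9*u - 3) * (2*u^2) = -2*u^4 + 18*u^3 - 6*u^2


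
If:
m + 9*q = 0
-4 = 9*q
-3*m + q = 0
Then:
No Solution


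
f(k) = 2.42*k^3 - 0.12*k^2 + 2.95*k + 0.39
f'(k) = 7.26*k^2 - 0.24*k + 2.95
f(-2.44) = -42.68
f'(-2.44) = 46.76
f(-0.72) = -2.70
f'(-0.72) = 6.89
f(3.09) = 79.76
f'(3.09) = 71.53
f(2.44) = 42.03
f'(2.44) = 45.59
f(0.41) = 1.75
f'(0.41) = 4.07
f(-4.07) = -176.76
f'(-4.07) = 124.19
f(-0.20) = -0.22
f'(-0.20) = 3.29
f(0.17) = 0.90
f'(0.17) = 3.12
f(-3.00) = -74.88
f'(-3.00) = 69.01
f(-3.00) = -74.88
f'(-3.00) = 69.01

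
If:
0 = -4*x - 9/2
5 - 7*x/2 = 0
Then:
No Solution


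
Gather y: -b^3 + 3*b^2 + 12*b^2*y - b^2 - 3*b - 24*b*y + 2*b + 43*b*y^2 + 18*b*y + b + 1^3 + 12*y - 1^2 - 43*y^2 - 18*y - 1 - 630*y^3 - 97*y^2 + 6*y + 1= -b^3 + 2*b^2 - 630*y^3 + y^2*(43*b - 140) + y*(12*b^2 - 6*b)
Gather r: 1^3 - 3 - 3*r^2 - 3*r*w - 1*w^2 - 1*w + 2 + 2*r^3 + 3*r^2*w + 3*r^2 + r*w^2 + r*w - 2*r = 2*r^3 + 3*r^2*w + r*(w^2 - 2*w - 2) - w^2 - w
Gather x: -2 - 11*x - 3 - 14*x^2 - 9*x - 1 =-14*x^2 - 20*x - 6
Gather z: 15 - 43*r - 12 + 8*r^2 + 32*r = 8*r^2 - 11*r + 3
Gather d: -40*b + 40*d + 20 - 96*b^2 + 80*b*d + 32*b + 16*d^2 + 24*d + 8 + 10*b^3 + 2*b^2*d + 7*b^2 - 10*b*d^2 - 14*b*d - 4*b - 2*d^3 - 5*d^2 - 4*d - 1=10*b^3 - 89*b^2 - 12*b - 2*d^3 + d^2*(11 - 10*b) + d*(2*b^2 + 66*b + 60) + 27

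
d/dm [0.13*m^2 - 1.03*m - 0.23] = 0.26*m - 1.03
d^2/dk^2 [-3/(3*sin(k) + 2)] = 9*(3*sin(k)^2 - 2*sin(k) - 6)/(3*sin(k) + 2)^3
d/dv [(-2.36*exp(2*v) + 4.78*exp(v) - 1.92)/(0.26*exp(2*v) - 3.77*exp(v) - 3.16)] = (7.6544*exp(2*v) + 15.9136*exp(v) - 22.3432)*exp(v)/(0.0676*exp(4*v) - 1.9604*exp(3*v) + 12.5697*exp(2*v) + 23.8264*exp(v) + 9.9856)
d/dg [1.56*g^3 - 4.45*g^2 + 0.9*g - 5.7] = 4.68*g^2 - 8.9*g + 0.9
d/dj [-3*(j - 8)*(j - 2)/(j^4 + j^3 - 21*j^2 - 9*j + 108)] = 3*(2*j^4 - 23*j^3 - 25*j^2 + 192*j - 312)/(j^7 + 5*j^6 - 26*j^5 - 138*j^4 + 225*j^3 + 1269*j^2 - 648*j - 3888)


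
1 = 1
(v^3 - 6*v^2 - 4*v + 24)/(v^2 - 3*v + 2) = (v^2 - 4*v - 12)/(v - 1)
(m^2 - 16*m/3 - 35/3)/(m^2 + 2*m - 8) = (3*m^2 - 16*m - 35)/(3*(m^2 + 2*m - 8))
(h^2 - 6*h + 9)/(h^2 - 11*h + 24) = (h - 3)/(h - 8)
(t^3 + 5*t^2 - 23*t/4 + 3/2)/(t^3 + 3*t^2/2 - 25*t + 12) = (t - 1/2)/(t - 4)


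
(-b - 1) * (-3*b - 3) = 3*b^2 + 6*b + 3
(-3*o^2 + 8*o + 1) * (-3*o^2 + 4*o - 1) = 9*o^4 - 36*o^3 + 32*o^2 - 4*o - 1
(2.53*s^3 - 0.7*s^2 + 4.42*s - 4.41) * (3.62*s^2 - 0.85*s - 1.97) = 9.1586*s^5 - 4.6845*s^4 + 11.6113*s^3 - 18.3422*s^2 - 4.9589*s + 8.6877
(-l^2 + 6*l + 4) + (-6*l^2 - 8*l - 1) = -7*l^2 - 2*l + 3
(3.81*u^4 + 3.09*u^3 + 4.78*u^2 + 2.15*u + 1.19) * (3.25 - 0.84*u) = -3.2004*u^5 + 9.7869*u^4 + 6.0273*u^3 + 13.729*u^2 + 5.9879*u + 3.8675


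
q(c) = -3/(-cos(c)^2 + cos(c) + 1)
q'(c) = -3*(-2*sin(c)*cos(c) + sin(c))/(-cos(c)^2 + cos(c) + 1)^2 = 3*(2*cos(c) - 1)*sin(c)/(sin(c)^2 + cos(c))^2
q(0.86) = -2.45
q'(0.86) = 0.46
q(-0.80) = -2.48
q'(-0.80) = -0.58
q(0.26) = -2.91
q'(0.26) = 0.67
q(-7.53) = -2.47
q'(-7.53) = 0.70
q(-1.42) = -2.66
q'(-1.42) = 1.63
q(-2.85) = 3.43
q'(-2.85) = 3.28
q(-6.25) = -3.00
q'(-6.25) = 0.10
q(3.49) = 3.64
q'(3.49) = 4.35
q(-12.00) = -2.65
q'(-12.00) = 0.86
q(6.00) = -2.89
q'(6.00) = -0.72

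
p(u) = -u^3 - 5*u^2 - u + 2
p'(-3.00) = 2.00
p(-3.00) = -13.00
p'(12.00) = -553.00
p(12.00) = -2458.00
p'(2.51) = -45.00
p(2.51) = -47.82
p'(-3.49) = -2.64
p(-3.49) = -12.90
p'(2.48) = -44.25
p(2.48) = -46.48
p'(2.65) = -48.57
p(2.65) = -54.37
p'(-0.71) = 4.59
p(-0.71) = 0.55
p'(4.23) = -96.98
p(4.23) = -167.38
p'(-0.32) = 1.89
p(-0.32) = 1.84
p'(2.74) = -50.92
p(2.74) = -58.85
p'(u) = -3*u^2 - 10*u - 1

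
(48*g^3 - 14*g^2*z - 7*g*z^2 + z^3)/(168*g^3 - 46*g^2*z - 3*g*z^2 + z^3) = (48*g^3 - 14*g^2*z - 7*g*z^2 + z^3)/(168*g^3 - 46*g^2*z - 3*g*z^2 + z^3)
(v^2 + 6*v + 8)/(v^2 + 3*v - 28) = (v^2 + 6*v + 8)/(v^2 + 3*v - 28)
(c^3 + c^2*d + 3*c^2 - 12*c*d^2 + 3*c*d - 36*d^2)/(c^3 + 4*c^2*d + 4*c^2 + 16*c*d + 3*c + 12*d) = (c - 3*d)/(c + 1)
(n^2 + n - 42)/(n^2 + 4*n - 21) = (n - 6)/(n - 3)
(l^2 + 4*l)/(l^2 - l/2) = 2*(l + 4)/(2*l - 1)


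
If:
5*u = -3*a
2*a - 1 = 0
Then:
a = 1/2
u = -3/10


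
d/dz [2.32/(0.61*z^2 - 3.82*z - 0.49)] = (8.8624 - 2.8304*z)/(-0.61*z^2 + 3.82*z + 0.49)^2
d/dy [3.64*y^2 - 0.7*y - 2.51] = 7.28*y - 0.7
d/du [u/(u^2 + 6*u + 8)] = (8 - u^2)/(u^4 + 12*u^3 + 52*u^2 + 96*u + 64)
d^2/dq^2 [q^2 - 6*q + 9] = 2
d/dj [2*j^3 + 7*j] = 6*j^2 + 7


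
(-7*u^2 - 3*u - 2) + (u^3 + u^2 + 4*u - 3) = u^3 - 6*u^2 + u - 5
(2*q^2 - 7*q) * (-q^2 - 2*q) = -2*q^4 + 3*q^3 + 14*q^2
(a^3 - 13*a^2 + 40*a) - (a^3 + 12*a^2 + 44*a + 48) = -25*a^2 - 4*a - 48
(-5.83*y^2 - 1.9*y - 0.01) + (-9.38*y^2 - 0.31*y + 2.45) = -15.21*y^2 - 2.21*y + 2.44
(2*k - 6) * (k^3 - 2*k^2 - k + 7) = 2*k^4 - 10*k^3 + 10*k^2 + 20*k - 42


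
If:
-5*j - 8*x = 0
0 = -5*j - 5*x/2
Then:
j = 0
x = 0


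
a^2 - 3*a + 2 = (a - 2)*(a - 1)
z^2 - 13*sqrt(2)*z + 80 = (z - 8*sqrt(2))*(z - 5*sqrt(2))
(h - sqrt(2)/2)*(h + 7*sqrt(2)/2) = h^2 + 3*sqrt(2)*h - 7/2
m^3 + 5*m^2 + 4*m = m*(m + 1)*(m + 4)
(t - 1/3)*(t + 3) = t^2 + 8*t/3 - 1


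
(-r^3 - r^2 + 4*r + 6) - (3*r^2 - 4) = -r^3 - 4*r^2 + 4*r + 10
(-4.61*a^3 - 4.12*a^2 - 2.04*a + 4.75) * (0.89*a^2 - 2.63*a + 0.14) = -4.1029*a^5 + 8.4575*a^4 + 8.3746*a^3 + 9.0159*a^2 - 12.7781*a + 0.665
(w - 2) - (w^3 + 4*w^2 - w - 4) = -w^3 - 4*w^2 + 2*w + 2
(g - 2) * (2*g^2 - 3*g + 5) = 2*g^3 - 7*g^2 + 11*g - 10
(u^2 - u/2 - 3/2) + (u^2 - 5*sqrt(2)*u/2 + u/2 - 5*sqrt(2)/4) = 2*u^2 - 5*sqrt(2)*u/2 - 5*sqrt(2)/4 - 3/2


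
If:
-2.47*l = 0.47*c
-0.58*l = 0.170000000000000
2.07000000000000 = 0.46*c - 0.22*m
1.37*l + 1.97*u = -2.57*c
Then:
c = 1.54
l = -0.29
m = -6.19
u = -1.81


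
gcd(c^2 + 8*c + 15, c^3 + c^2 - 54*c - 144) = c + 3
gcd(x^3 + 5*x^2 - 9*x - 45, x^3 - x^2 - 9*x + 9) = x^2 - 9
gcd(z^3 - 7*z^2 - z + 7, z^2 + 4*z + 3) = z + 1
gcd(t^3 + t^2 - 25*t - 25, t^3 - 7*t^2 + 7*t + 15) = t^2 - 4*t - 5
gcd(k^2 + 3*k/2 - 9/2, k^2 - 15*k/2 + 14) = 1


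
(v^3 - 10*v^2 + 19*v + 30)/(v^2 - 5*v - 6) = v - 5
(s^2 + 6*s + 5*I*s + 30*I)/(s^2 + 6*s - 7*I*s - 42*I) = (s + 5*I)/(s - 7*I)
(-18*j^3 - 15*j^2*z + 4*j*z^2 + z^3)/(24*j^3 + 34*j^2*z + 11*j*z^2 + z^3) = (-3*j + z)/(4*j + z)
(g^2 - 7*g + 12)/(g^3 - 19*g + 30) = (g - 4)/(g^2 + 3*g - 10)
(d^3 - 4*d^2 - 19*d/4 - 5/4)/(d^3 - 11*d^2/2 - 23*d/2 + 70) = (4*d^2 + 4*d + 1)/(2*(2*d^2 - d - 28))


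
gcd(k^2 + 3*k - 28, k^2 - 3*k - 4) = k - 4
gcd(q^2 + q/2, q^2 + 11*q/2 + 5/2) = q + 1/2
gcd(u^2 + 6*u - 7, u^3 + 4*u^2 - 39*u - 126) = u + 7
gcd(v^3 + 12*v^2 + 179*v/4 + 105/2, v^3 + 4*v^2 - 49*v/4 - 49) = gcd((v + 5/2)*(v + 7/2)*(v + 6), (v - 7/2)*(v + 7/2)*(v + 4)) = v + 7/2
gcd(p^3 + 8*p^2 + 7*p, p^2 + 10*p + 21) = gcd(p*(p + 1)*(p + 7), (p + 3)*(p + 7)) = p + 7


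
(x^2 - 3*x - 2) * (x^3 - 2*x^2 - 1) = x^5 - 5*x^4 + 4*x^3 + 3*x^2 + 3*x + 2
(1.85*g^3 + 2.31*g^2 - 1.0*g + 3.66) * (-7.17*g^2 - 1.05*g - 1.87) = -13.2645*g^5 - 18.5052*g^4 + 1.285*g^3 - 29.5119*g^2 - 1.973*g - 6.8442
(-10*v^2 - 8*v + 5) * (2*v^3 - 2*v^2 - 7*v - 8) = -20*v^5 + 4*v^4 + 96*v^3 + 126*v^2 + 29*v - 40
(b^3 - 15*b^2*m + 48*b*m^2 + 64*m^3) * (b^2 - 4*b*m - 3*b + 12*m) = b^5 - 19*b^4*m - 3*b^4 + 108*b^3*m^2 + 57*b^3*m - 128*b^2*m^3 - 324*b^2*m^2 - 256*b*m^4 + 384*b*m^3 + 768*m^4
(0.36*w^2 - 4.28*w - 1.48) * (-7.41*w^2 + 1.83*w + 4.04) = -2.6676*w^4 + 32.3736*w^3 + 4.5888*w^2 - 19.9996*w - 5.9792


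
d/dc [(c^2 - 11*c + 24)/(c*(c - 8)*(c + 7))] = (-c^2 + 6*c + 21)/(c^2*(c^2 + 14*c + 49))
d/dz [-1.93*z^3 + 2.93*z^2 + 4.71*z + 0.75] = -5.79*z^2 + 5.86*z + 4.71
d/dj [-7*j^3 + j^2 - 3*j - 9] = -21*j^2 + 2*j - 3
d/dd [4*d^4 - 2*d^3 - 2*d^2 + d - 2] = 16*d^3 - 6*d^2 - 4*d + 1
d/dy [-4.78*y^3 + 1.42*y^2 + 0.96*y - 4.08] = -14.34*y^2 + 2.84*y + 0.96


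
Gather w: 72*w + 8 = 72*w + 8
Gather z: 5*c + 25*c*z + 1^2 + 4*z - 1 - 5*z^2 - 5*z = 5*c - 5*z^2 + z*(25*c - 1)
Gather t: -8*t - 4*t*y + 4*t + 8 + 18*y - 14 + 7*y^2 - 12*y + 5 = t*(-4*y - 4) + 7*y^2 + 6*y - 1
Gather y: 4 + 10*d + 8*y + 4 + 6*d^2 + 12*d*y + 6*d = 6*d^2 + 16*d + y*(12*d + 8) + 8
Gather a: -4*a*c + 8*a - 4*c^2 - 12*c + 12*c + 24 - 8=a*(8 - 4*c) - 4*c^2 + 16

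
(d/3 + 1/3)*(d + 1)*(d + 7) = d^3/3 + 3*d^2 + 5*d + 7/3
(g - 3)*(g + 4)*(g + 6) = g^3 + 7*g^2 - 6*g - 72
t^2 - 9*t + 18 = (t - 6)*(t - 3)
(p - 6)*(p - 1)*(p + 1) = p^3 - 6*p^2 - p + 6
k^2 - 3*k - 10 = (k - 5)*(k + 2)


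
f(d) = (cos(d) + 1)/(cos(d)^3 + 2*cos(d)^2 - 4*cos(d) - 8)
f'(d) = (cos(d) + 1)*(3*sin(d)*cos(d)^2 + 4*sin(d)*cos(d) - 4*sin(d))/(cos(d)^3 + 2*cos(d)^2 - 4*cos(d) - 8)^2 - sin(d)/(cos(d)^3 + 2*cos(d)^2 - 4*cos(d) - 8)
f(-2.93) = -0.01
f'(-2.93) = -0.07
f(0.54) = -0.20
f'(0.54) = 0.07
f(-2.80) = -0.02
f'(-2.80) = -0.09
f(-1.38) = -0.14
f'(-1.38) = -0.06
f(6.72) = -0.21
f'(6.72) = 0.07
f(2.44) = -0.06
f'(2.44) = 0.11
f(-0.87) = -0.17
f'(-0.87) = -0.08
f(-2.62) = -0.04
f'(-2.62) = -0.11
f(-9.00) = -0.03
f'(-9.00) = -0.10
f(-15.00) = -0.06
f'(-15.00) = -0.11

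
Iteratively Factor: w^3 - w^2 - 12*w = (w + 3)*(w^2 - 4*w) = w*(w + 3)*(w - 4)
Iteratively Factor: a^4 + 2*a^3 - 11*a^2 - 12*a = (a + 4)*(a^3 - 2*a^2 - 3*a) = a*(a + 4)*(a^2 - 2*a - 3) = a*(a + 1)*(a + 4)*(a - 3)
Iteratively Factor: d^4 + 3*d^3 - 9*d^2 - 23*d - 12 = (d + 1)*(d^3 + 2*d^2 - 11*d - 12) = (d + 1)*(d + 4)*(d^2 - 2*d - 3) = (d - 3)*(d + 1)*(d + 4)*(d + 1)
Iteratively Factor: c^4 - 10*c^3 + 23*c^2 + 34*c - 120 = (c - 3)*(c^3 - 7*c^2 + 2*c + 40) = (c - 5)*(c - 3)*(c^2 - 2*c - 8) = (c - 5)*(c - 3)*(c + 2)*(c - 4)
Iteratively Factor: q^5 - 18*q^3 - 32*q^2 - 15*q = (q + 3)*(q^4 - 3*q^3 - 9*q^2 - 5*q) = (q - 5)*(q + 3)*(q^3 + 2*q^2 + q) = (q - 5)*(q + 1)*(q + 3)*(q^2 + q) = (q - 5)*(q + 1)^2*(q + 3)*(q)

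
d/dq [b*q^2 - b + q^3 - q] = 2*b*q + 3*q^2 - 1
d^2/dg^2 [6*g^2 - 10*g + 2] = 12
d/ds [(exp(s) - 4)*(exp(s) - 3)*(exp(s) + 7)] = (3*exp(2*s) - 37)*exp(s)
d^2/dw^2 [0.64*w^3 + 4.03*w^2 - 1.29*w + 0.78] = 3.84*w + 8.06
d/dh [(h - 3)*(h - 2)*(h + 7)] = 3*h^2 + 4*h - 29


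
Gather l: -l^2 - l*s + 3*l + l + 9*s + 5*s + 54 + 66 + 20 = -l^2 + l*(4 - s) + 14*s + 140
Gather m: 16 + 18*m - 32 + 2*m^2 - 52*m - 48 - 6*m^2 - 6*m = -4*m^2 - 40*m - 64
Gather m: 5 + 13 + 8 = 26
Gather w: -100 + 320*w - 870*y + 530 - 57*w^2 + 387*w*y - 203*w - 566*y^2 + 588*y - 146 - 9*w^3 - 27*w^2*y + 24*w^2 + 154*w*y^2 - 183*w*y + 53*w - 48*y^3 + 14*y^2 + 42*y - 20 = -9*w^3 + w^2*(-27*y - 33) + w*(154*y^2 + 204*y + 170) - 48*y^3 - 552*y^2 - 240*y + 264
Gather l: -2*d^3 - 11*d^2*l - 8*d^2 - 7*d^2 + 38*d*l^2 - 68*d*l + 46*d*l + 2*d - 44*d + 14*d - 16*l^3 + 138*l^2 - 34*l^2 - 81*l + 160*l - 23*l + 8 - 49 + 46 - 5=-2*d^3 - 15*d^2 - 28*d - 16*l^3 + l^2*(38*d + 104) + l*(-11*d^2 - 22*d + 56)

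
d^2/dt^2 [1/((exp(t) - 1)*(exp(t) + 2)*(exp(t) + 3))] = (9*exp(5*t) + 44*exp(4*t) + 66*exp(3*t) + 66*exp(2*t) + 97*exp(t) + 6)*exp(t)/(exp(9*t) + 12*exp(8*t) + 51*exp(7*t) + 70*exp(6*t) - 93*exp(5*t) - 312*exp(4*t) - 35*exp(3*t) + 414*exp(2*t) + 108*exp(t) - 216)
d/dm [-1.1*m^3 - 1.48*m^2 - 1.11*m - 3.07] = -3.3*m^2 - 2.96*m - 1.11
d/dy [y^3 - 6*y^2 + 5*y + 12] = 3*y^2 - 12*y + 5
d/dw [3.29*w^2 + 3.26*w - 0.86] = 6.58*w + 3.26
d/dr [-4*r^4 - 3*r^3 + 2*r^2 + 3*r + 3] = -16*r^3 - 9*r^2 + 4*r + 3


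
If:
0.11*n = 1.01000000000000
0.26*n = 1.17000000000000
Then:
No Solution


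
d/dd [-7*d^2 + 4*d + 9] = 4 - 14*d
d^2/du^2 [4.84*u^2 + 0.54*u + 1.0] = 9.68000000000000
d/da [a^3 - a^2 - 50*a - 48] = 3*a^2 - 2*a - 50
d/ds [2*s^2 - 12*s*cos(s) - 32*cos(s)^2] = 12*s*sin(s) + 4*s + 32*sin(2*s) - 12*cos(s)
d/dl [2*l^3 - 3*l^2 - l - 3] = 6*l^2 - 6*l - 1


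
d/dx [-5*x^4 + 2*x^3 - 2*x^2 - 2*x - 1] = -20*x^3 + 6*x^2 - 4*x - 2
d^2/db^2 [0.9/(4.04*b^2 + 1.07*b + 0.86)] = (-29.37888*b^2 - 7.78104*b + 0.9*(8.08*b + 1.07)*(16.16*b + 2.14) - 6.25392)/(4.04*b^2 + 1.07*b + 0.86)^3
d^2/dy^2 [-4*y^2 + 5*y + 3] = -8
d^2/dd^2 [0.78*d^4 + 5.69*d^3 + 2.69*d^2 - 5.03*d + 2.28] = 9.36*d^2 + 34.14*d + 5.38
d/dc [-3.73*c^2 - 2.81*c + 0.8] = -7.46*c - 2.81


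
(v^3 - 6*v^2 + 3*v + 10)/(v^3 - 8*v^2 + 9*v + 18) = (v^2 - 7*v + 10)/(v^2 - 9*v + 18)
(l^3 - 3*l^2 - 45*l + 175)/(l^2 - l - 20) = (l^2 + 2*l - 35)/(l + 4)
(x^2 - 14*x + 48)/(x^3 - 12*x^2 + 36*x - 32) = (x - 6)/(x^2 - 4*x + 4)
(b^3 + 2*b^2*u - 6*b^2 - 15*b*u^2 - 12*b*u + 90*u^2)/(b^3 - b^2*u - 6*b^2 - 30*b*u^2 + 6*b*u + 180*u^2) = (-b + 3*u)/(-b + 6*u)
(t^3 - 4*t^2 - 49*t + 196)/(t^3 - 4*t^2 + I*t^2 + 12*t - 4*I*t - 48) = (t^2 - 49)/(t^2 + I*t + 12)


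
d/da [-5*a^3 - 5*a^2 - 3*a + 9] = -15*a^2 - 10*a - 3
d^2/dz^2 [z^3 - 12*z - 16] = 6*z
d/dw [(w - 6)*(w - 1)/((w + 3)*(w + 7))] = (17*w^2 + 30*w - 207)/(w^4 + 20*w^3 + 142*w^2 + 420*w + 441)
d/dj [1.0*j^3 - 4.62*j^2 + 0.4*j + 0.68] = 3.0*j^2 - 9.24*j + 0.4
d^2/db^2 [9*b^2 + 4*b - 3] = 18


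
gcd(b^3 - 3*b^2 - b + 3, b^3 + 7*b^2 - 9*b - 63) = b - 3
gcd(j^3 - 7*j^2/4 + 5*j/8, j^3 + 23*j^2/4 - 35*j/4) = j^2 - 5*j/4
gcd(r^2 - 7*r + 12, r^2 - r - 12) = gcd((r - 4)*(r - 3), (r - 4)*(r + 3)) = r - 4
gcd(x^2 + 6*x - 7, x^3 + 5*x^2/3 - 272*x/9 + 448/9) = x + 7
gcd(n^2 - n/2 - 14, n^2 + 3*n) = 1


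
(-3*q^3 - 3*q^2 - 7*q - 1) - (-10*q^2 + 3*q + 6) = -3*q^3 + 7*q^2 - 10*q - 7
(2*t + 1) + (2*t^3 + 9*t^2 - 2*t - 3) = 2*t^3 + 9*t^2 - 2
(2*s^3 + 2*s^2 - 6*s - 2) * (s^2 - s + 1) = 2*s^5 - 6*s^3 + 6*s^2 - 4*s - 2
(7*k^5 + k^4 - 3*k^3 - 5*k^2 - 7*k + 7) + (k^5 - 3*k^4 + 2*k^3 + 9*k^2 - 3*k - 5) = 8*k^5 - 2*k^4 - k^3 + 4*k^2 - 10*k + 2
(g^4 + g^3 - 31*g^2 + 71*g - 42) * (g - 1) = g^5 - 32*g^3 + 102*g^2 - 113*g + 42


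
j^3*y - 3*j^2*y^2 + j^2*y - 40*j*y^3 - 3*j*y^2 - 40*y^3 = (j - 8*y)*(j + 5*y)*(j*y + y)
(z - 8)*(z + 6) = z^2 - 2*z - 48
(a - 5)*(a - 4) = a^2 - 9*a + 20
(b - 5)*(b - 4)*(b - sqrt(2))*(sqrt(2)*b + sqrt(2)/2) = sqrt(2)*b^4 - 17*sqrt(2)*b^3/2 - 2*b^3 + 17*b^2 + 31*sqrt(2)*b^2/2 - 31*b + 10*sqrt(2)*b - 20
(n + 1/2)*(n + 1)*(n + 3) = n^3 + 9*n^2/2 + 5*n + 3/2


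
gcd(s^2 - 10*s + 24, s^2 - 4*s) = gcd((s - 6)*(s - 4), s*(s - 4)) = s - 4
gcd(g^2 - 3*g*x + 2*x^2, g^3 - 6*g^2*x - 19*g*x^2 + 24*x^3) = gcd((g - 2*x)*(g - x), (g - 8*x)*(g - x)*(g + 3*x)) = -g + x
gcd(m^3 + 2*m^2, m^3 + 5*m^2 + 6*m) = m^2 + 2*m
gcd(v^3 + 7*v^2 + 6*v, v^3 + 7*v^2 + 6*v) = v^3 + 7*v^2 + 6*v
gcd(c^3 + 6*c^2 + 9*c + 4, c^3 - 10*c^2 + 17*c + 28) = c + 1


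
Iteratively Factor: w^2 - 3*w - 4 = (w - 4)*(w + 1)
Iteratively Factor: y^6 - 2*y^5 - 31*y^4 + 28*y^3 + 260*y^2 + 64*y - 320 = (y + 2)*(y^5 - 4*y^4 - 23*y^3 + 74*y^2 + 112*y - 160) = (y - 4)*(y + 2)*(y^4 - 23*y^2 - 18*y + 40) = (y - 5)*(y - 4)*(y + 2)*(y^3 + 5*y^2 + 2*y - 8) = (y - 5)*(y - 4)*(y + 2)*(y + 4)*(y^2 + y - 2) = (y - 5)*(y - 4)*(y - 1)*(y + 2)*(y + 4)*(y + 2)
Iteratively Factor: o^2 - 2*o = (o)*(o - 2)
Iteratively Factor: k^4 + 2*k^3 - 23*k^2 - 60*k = (k - 5)*(k^3 + 7*k^2 + 12*k) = k*(k - 5)*(k^2 + 7*k + 12) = k*(k - 5)*(k + 3)*(k + 4)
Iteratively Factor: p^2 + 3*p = (p + 3)*(p)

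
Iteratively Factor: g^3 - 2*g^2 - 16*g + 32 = (g - 2)*(g^2 - 16) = (g - 4)*(g - 2)*(g + 4)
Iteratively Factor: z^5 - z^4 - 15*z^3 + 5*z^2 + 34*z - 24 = (z - 1)*(z^4 - 15*z^2 - 10*z + 24) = (z - 1)*(z + 3)*(z^3 - 3*z^2 - 6*z + 8) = (z - 4)*(z - 1)*(z + 3)*(z^2 + z - 2) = (z - 4)*(z - 1)^2*(z + 3)*(z + 2)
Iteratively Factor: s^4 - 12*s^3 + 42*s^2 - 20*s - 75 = (s - 5)*(s^3 - 7*s^2 + 7*s + 15) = (s - 5)*(s - 3)*(s^2 - 4*s - 5) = (s - 5)*(s - 3)*(s + 1)*(s - 5)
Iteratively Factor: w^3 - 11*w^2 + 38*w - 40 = (w - 5)*(w^2 - 6*w + 8) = (w - 5)*(w - 2)*(w - 4)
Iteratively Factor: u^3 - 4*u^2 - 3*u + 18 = (u - 3)*(u^2 - u - 6) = (u - 3)*(u + 2)*(u - 3)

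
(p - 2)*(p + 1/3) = p^2 - 5*p/3 - 2/3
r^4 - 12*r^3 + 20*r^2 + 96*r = r*(r - 8)*(r - 6)*(r + 2)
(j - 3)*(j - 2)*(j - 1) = j^3 - 6*j^2 + 11*j - 6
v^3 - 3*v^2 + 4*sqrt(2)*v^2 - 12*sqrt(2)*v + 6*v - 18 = (v - 3)*(v + sqrt(2))*(v + 3*sqrt(2))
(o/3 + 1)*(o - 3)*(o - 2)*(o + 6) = o^4/3 + 4*o^3/3 - 7*o^2 - 12*o + 36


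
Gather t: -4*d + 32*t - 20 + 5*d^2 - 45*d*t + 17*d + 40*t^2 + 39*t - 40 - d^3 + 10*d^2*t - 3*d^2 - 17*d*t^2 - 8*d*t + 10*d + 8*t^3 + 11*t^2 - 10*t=-d^3 + 2*d^2 + 23*d + 8*t^3 + t^2*(51 - 17*d) + t*(10*d^2 - 53*d + 61) - 60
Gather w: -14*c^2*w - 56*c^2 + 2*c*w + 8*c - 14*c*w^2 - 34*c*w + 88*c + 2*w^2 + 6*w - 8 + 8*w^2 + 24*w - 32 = -56*c^2 + 96*c + w^2*(10 - 14*c) + w*(-14*c^2 - 32*c + 30) - 40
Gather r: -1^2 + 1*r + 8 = r + 7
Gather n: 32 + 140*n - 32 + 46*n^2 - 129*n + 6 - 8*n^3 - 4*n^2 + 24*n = -8*n^3 + 42*n^2 + 35*n + 6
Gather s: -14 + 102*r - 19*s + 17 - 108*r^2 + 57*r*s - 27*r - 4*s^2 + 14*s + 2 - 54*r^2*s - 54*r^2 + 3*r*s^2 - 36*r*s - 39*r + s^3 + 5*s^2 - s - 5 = -162*r^2 + 36*r + s^3 + s^2*(3*r + 1) + s*(-54*r^2 + 21*r - 6)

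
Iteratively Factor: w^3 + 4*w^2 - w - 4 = (w + 4)*(w^2 - 1) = (w - 1)*(w + 4)*(w + 1)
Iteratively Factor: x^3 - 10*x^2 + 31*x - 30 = (x - 5)*(x^2 - 5*x + 6) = (x - 5)*(x - 3)*(x - 2)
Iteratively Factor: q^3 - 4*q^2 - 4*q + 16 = (q - 2)*(q^2 - 2*q - 8) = (q - 4)*(q - 2)*(q + 2)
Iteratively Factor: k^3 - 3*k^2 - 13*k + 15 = (k - 5)*(k^2 + 2*k - 3) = (k - 5)*(k - 1)*(k + 3)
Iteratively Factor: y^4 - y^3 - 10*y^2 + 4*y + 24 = (y - 3)*(y^3 + 2*y^2 - 4*y - 8) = (y - 3)*(y + 2)*(y^2 - 4) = (y - 3)*(y - 2)*(y + 2)*(y + 2)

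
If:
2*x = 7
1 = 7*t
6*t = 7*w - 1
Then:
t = 1/7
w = 13/49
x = 7/2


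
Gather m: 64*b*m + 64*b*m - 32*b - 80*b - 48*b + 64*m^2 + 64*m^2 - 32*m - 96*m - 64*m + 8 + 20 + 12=-160*b + 128*m^2 + m*(128*b - 192) + 40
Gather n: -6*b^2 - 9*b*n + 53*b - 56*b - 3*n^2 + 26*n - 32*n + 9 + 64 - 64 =-6*b^2 - 3*b - 3*n^2 + n*(-9*b - 6) + 9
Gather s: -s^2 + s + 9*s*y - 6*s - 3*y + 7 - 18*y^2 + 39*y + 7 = -s^2 + s*(9*y - 5) - 18*y^2 + 36*y + 14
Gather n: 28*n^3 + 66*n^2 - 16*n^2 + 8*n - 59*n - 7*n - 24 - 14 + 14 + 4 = 28*n^3 + 50*n^2 - 58*n - 20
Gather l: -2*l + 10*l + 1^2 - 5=8*l - 4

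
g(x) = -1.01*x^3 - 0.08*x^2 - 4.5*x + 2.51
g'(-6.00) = -112.62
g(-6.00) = 244.79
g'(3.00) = -32.25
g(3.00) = -38.98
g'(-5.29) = -88.45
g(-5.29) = 173.59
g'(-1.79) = -13.92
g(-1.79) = 16.10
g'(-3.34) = -37.77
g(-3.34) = 54.28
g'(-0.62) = -5.57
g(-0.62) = 5.51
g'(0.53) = -5.44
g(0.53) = -0.05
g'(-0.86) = -6.60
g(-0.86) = 6.96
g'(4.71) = -72.47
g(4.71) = -125.99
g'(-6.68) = -138.64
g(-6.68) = 330.06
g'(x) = -3.03*x^2 - 0.16*x - 4.5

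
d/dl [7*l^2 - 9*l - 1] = 14*l - 9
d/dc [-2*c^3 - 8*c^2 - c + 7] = -6*c^2 - 16*c - 1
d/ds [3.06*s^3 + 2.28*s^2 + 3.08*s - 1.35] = 9.18*s^2 + 4.56*s + 3.08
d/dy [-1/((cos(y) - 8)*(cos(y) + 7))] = (sin(y) - sin(2*y))/((cos(y) - 8)^2*(cos(y) + 7)^2)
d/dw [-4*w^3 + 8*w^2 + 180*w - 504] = -12*w^2 + 16*w + 180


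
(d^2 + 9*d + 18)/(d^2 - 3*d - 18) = (d + 6)/(d - 6)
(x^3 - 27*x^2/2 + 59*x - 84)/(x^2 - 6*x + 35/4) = 2*(x^2 - 10*x + 24)/(2*x - 5)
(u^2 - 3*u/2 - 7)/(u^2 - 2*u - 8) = (u - 7/2)/(u - 4)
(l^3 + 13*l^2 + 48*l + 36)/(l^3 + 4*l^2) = (l^3 + 13*l^2 + 48*l + 36)/(l^2*(l + 4))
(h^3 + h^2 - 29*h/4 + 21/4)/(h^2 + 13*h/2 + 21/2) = (2*h^2 - 5*h + 3)/(2*(h + 3))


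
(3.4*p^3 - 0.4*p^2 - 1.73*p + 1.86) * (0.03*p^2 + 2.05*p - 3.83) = 0.102*p^5 + 6.958*p^4 - 13.8939*p^3 - 1.9587*p^2 + 10.4389*p - 7.1238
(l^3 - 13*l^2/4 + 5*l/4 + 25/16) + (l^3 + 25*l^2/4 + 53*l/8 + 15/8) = 2*l^3 + 3*l^2 + 63*l/8 + 55/16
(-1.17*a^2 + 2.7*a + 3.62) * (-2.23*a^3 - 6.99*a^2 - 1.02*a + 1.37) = 2.6091*a^5 + 2.1573*a^4 - 25.7522*a^3 - 29.6607*a^2 + 0.00660000000000061*a + 4.9594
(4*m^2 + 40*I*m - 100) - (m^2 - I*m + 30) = 3*m^2 + 41*I*m - 130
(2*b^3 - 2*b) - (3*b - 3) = 2*b^3 - 5*b + 3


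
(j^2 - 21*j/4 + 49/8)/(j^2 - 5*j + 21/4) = (4*j - 7)/(2*(2*j - 3))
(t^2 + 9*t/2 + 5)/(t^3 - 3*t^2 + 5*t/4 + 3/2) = 2*(2*t^2 + 9*t + 10)/(4*t^3 - 12*t^2 + 5*t + 6)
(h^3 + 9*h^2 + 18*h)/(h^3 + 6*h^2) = (h + 3)/h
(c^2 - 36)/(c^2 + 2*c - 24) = (c - 6)/(c - 4)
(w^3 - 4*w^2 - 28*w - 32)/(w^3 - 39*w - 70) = (w^2 - 6*w - 16)/(w^2 - 2*w - 35)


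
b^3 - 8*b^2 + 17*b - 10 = (b - 5)*(b - 2)*(b - 1)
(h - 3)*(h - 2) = h^2 - 5*h + 6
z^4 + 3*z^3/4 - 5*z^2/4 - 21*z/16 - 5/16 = (z - 5/4)*(z + 1/2)^2*(z + 1)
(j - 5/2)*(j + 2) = j^2 - j/2 - 5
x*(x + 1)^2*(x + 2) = x^4 + 4*x^3 + 5*x^2 + 2*x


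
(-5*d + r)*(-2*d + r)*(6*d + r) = 60*d^3 - 32*d^2*r - d*r^2 + r^3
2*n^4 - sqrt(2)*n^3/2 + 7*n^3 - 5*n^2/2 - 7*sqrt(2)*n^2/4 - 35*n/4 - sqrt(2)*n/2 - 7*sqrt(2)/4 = (n + 7/2)*(n - sqrt(2))*(sqrt(2)*n + 1/2)*(sqrt(2)*n + 1)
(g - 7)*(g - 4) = g^2 - 11*g + 28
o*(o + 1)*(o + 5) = o^3 + 6*o^2 + 5*o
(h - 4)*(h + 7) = h^2 + 3*h - 28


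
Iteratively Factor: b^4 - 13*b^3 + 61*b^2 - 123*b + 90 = (b - 2)*(b^3 - 11*b^2 + 39*b - 45) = (b - 3)*(b - 2)*(b^2 - 8*b + 15) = (b - 5)*(b - 3)*(b - 2)*(b - 3)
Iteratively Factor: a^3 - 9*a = (a)*(a^2 - 9) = a*(a + 3)*(a - 3)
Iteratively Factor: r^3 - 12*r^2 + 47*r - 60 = (r - 5)*(r^2 - 7*r + 12) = (r - 5)*(r - 4)*(r - 3)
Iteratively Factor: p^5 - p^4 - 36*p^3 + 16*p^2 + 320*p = (p - 4)*(p^4 + 3*p^3 - 24*p^2 - 80*p) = (p - 4)*(p + 4)*(p^3 - p^2 - 20*p) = (p - 5)*(p - 4)*(p + 4)*(p^2 + 4*p) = p*(p - 5)*(p - 4)*(p + 4)*(p + 4)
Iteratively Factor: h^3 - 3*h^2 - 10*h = (h)*(h^2 - 3*h - 10) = h*(h - 5)*(h + 2)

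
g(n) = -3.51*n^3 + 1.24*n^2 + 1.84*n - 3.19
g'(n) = -10.53*n^2 + 2.48*n + 1.84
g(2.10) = -26.36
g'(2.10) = -39.39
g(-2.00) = 26.17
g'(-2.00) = -45.24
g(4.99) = -399.26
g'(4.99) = -247.98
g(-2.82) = 80.20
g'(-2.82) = -88.89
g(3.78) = -168.09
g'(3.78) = -139.24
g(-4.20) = 271.00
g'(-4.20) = -194.33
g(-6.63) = 1062.05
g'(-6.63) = -477.47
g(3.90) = -185.36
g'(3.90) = -148.65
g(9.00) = -2444.98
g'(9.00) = -828.77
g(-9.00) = 2639.48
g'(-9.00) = -873.41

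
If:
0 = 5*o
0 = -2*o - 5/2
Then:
No Solution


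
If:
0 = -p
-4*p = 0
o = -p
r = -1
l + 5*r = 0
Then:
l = 5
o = 0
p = 0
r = -1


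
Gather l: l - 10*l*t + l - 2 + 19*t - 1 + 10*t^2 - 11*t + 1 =l*(2 - 10*t) + 10*t^2 + 8*t - 2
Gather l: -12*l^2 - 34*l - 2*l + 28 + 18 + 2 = -12*l^2 - 36*l + 48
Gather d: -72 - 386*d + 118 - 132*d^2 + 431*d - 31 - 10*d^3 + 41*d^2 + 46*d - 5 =-10*d^3 - 91*d^2 + 91*d + 10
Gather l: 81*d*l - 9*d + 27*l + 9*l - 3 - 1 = -9*d + l*(81*d + 36) - 4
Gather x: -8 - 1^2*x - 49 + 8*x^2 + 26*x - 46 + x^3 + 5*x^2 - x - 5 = x^3 + 13*x^2 + 24*x - 108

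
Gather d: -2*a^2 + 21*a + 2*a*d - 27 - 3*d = -2*a^2 + 21*a + d*(2*a - 3) - 27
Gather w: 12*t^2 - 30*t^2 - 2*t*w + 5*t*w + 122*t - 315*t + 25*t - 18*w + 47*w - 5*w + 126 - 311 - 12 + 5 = -18*t^2 - 168*t + w*(3*t + 24) - 192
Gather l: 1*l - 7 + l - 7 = 2*l - 14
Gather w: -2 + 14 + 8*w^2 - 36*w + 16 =8*w^2 - 36*w + 28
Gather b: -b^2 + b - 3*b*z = -b^2 + b*(1 - 3*z)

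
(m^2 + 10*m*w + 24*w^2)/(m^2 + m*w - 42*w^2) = (m^2 + 10*m*w + 24*w^2)/(m^2 + m*w - 42*w^2)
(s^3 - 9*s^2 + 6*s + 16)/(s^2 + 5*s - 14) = (s^2 - 7*s - 8)/(s + 7)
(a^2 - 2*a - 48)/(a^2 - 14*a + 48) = (a + 6)/(a - 6)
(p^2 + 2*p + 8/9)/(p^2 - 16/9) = (3*p + 2)/(3*p - 4)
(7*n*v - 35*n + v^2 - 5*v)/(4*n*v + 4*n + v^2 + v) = (7*n*v - 35*n + v^2 - 5*v)/(4*n*v + 4*n + v^2 + v)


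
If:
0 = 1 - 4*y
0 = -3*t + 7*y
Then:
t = 7/12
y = 1/4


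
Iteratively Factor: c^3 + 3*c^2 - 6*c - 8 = (c - 2)*(c^2 + 5*c + 4) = (c - 2)*(c + 1)*(c + 4)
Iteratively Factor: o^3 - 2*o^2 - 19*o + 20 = (o - 5)*(o^2 + 3*o - 4) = (o - 5)*(o - 1)*(o + 4)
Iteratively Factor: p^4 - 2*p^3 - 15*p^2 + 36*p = (p + 4)*(p^3 - 6*p^2 + 9*p) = (p - 3)*(p + 4)*(p^2 - 3*p) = (p - 3)^2*(p + 4)*(p)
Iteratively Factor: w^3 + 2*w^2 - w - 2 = (w + 1)*(w^2 + w - 2) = (w - 1)*(w + 1)*(w + 2)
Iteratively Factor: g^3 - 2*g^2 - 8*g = (g - 4)*(g^2 + 2*g) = (g - 4)*(g + 2)*(g)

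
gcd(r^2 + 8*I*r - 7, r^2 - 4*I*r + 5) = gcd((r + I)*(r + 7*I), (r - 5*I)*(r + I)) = r + I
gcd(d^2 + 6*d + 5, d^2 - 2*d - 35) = d + 5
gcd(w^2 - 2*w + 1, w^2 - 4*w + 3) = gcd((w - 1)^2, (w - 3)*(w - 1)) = w - 1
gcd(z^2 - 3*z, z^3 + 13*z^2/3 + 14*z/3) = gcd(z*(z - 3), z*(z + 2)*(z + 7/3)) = z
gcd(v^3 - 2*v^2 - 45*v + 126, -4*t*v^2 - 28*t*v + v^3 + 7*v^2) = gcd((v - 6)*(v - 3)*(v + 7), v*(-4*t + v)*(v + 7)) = v + 7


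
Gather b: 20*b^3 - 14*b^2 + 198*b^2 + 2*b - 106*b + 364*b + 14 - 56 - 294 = 20*b^3 + 184*b^2 + 260*b - 336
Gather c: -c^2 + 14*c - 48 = -c^2 + 14*c - 48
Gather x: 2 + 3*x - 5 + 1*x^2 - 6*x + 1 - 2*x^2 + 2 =-x^2 - 3*x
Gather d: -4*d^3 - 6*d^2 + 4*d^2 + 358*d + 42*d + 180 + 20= -4*d^3 - 2*d^2 + 400*d + 200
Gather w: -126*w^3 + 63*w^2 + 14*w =-126*w^3 + 63*w^2 + 14*w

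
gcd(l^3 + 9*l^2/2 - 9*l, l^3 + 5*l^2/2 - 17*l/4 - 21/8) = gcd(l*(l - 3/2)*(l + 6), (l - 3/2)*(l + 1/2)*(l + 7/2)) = l - 3/2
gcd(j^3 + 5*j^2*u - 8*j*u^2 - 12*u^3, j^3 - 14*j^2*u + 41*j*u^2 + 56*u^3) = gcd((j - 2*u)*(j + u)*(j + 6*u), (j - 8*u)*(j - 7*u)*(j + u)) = j + u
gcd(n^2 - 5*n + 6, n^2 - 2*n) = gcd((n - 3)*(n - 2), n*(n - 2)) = n - 2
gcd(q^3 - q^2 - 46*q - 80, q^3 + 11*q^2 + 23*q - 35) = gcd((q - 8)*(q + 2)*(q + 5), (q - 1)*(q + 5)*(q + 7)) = q + 5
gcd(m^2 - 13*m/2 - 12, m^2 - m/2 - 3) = m + 3/2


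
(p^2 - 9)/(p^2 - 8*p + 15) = (p + 3)/(p - 5)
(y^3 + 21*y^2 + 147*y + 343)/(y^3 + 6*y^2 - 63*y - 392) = (y + 7)/(y - 8)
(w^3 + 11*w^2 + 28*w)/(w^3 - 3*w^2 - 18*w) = (w^2 + 11*w + 28)/(w^2 - 3*w - 18)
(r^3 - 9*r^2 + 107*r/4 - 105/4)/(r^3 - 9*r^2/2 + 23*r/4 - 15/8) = 2*(2*r^2 - 13*r + 21)/(4*r^2 - 8*r + 3)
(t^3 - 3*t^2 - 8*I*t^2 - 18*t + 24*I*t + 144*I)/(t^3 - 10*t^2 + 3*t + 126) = (t - 8*I)/(t - 7)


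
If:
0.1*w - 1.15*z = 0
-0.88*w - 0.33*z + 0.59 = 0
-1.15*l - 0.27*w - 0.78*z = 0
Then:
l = -0.19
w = 0.65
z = 0.06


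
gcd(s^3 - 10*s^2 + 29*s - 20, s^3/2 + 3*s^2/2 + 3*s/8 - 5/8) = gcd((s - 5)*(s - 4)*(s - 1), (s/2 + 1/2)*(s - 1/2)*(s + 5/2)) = 1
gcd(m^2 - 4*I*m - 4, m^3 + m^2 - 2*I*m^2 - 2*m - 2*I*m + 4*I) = m - 2*I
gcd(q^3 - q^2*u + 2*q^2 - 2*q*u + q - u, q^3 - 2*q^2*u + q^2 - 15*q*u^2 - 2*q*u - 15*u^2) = q + 1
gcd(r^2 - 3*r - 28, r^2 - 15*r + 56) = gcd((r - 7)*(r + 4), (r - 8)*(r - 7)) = r - 7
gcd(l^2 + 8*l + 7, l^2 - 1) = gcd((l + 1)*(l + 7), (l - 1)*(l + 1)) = l + 1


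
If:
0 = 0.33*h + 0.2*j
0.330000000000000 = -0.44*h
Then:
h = -0.75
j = 1.24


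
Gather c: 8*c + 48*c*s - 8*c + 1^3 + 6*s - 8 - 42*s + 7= 48*c*s - 36*s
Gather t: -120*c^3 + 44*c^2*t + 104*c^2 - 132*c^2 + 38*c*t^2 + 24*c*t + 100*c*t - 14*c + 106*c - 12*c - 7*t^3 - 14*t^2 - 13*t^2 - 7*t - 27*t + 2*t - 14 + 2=-120*c^3 - 28*c^2 + 80*c - 7*t^3 + t^2*(38*c - 27) + t*(44*c^2 + 124*c - 32) - 12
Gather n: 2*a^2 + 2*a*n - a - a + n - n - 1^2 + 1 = 2*a^2 + 2*a*n - 2*a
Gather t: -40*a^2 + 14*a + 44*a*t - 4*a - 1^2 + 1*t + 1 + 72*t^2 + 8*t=-40*a^2 + 10*a + 72*t^2 + t*(44*a + 9)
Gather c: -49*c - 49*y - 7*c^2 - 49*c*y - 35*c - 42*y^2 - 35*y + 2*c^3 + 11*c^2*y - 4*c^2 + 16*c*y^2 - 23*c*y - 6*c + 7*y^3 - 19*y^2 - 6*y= 2*c^3 + c^2*(11*y - 11) + c*(16*y^2 - 72*y - 90) + 7*y^3 - 61*y^2 - 90*y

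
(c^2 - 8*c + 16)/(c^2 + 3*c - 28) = (c - 4)/(c + 7)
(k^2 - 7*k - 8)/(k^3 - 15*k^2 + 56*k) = (k + 1)/(k*(k - 7))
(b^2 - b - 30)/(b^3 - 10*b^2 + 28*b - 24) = (b + 5)/(b^2 - 4*b + 4)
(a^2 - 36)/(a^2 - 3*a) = (a^2 - 36)/(a*(a - 3))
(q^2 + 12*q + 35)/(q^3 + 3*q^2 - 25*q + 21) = (q + 5)/(q^2 - 4*q + 3)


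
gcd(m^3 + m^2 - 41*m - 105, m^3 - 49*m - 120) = m^2 + 8*m + 15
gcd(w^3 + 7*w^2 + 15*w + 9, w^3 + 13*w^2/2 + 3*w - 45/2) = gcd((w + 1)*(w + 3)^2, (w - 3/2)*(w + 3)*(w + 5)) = w + 3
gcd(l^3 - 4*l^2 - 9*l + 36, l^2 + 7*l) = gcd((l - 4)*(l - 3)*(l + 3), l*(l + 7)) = 1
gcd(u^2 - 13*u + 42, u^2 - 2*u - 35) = u - 7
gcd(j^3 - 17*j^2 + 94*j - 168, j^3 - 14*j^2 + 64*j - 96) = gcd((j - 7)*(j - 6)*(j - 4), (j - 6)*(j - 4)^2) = j^2 - 10*j + 24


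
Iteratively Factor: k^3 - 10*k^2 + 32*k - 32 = (k - 4)*(k^2 - 6*k + 8) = (k - 4)*(k - 2)*(k - 4)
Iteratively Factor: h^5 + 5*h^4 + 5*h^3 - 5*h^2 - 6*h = (h + 2)*(h^4 + 3*h^3 - h^2 - 3*h) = (h - 1)*(h + 2)*(h^3 + 4*h^2 + 3*h) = (h - 1)*(h + 1)*(h + 2)*(h^2 + 3*h) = (h - 1)*(h + 1)*(h + 2)*(h + 3)*(h)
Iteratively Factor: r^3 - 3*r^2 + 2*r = (r - 2)*(r^2 - r) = r*(r - 2)*(r - 1)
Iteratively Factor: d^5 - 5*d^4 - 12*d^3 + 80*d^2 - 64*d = (d - 4)*(d^4 - d^3 - 16*d^2 + 16*d) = (d - 4)*(d - 1)*(d^3 - 16*d) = (d - 4)*(d - 1)*(d + 4)*(d^2 - 4*d) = d*(d - 4)*(d - 1)*(d + 4)*(d - 4)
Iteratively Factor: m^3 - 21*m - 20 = (m - 5)*(m^2 + 5*m + 4) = (m - 5)*(m + 4)*(m + 1)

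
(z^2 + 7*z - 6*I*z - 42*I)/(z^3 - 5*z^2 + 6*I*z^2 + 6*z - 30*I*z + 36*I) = (z^2 + z*(7 - 6*I) - 42*I)/(z^3 + z^2*(-5 + 6*I) + z*(6 - 30*I) + 36*I)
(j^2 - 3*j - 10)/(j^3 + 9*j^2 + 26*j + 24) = (j - 5)/(j^2 + 7*j + 12)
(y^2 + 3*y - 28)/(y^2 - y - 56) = (y - 4)/(y - 8)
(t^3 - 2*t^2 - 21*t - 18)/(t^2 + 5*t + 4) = (t^2 - 3*t - 18)/(t + 4)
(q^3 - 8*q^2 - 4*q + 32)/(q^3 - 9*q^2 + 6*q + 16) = (q + 2)/(q + 1)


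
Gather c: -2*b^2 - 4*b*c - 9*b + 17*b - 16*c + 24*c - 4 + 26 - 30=-2*b^2 + 8*b + c*(8 - 4*b) - 8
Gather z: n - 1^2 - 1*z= n - z - 1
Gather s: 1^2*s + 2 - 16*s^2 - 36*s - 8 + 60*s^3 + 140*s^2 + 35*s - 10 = 60*s^3 + 124*s^2 - 16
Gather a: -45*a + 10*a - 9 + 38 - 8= 21 - 35*a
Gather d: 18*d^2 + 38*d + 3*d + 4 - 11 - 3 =18*d^2 + 41*d - 10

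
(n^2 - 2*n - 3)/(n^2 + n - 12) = (n + 1)/(n + 4)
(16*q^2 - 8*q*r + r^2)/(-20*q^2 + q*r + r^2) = (-4*q + r)/(5*q + r)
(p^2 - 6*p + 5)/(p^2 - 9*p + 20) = (p - 1)/(p - 4)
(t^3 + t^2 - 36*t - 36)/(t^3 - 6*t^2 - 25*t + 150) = (t^2 + 7*t + 6)/(t^2 - 25)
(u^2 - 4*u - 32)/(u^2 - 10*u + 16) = (u + 4)/(u - 2)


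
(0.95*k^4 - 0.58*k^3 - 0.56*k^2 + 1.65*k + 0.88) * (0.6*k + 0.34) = 0.57*k^5 - 0.025*k^4 - 0.5332*k^3 + 0.7996*k^2 + 1.089*k + 0.2992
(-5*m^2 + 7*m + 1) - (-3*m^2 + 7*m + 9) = -2*m^2 - 8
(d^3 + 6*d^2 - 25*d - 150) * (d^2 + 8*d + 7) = d^5 + 14*d^4 + 30*d^3 - 308*d^2 - 1375*d - 1050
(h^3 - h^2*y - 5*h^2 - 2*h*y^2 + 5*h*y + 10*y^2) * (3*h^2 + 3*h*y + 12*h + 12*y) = 3*h^5 - 3*h^4 - 9*h^3*y^2 - 60*h^3 - 6*h^2*y^3 + 9*h^2*y^2 + 6*h*y^3 + 180*h*y^2 + 120*y^3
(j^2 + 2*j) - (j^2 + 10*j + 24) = -8*j - 24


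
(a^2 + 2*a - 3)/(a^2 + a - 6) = (a - 1)/(a - 2)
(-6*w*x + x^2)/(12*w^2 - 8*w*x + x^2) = x/(-2*w + x)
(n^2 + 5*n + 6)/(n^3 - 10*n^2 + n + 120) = (n + 2)/(n^2 - 13*n + 40)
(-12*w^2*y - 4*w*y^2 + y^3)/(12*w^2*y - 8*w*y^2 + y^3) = (2*w + y)/(-2*w + y)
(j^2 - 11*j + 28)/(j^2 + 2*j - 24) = (j - 7)/(j + 6)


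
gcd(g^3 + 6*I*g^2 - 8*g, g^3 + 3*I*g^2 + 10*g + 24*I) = g^2 + 6*I*g - 8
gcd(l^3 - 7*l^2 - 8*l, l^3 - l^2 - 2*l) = l^2 + l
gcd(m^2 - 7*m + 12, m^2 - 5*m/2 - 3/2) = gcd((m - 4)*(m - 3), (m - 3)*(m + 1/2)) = m - 3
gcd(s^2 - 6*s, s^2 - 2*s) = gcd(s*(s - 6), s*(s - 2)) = s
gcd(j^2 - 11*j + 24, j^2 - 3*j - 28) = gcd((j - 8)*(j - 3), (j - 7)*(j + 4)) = 1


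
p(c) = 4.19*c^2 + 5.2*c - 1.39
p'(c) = 8.38*c + 5.2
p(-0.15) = -2.08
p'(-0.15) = 3.94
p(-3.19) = 24.66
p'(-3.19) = -21.53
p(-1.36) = -0.71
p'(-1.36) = -6.20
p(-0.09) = -1.82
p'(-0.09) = 4.45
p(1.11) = 9.54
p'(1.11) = 14.50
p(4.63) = 112.51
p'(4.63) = 44.00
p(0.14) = -0.58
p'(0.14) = 6.37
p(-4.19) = 50.38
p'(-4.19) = -29.91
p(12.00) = 664.37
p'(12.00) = 105.76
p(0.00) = -1.39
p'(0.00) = 5.20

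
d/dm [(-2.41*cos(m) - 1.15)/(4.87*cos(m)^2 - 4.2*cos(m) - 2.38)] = (11.7367*sin(m)^2 - 11.201*cos(m) - 12.6425)*sin(m)/(-4.87*cos(m)^2 + 4.2*cos(m) + 2.38)^2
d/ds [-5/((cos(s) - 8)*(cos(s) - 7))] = 5*(15 - 2*cos(s))*sin(s)/((cos(s) - 8)^2*(cos(s) - 7)^2)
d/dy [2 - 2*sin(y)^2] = -2*sin(2*y)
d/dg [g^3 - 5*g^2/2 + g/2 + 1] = 3*g^2 - 5*g + 1/2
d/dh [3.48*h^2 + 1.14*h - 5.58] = 6.96*h + 1.14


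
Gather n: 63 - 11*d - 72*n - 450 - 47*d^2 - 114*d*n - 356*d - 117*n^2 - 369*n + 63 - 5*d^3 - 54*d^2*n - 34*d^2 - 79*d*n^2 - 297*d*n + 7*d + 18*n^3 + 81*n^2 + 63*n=-5*d^3 - 81*d^2 - 360*d + 18*n^3 + n^2*(-79*d - 36) + n*(-54*d^2 - 411*d - 378) - 324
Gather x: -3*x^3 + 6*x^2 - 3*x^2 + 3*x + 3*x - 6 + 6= -3*x^3 + 3*x^2 + 6*x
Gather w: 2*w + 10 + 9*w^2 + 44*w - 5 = 9*w^2 + 46*w + 5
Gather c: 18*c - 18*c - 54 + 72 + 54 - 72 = 0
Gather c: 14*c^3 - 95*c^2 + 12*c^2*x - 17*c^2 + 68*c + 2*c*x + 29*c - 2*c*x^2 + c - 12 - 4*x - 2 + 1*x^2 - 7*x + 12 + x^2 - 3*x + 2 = 14*c^3 + c^2*(12*x - 112) + c*(-2*x^2 + 2*x + 98) + 2*x^2 - 14*x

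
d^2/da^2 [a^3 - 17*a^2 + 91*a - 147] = 6*a - 34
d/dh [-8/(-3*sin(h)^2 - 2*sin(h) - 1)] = -16*(3*sin(h) + 1)*cos(h)/(3*sin(h)^2 + 2*sin(h) + 1)^2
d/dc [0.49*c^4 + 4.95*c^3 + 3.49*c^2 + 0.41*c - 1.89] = 1.96*c^3 + 14.85*c^2 + 6.98*c + 0.41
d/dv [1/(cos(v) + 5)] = sin(v)/(cos(v) + 5)^2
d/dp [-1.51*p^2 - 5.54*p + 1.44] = -3.02*p - 5.54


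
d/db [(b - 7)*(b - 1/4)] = 2*b - 29/4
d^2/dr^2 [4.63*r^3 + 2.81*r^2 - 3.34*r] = 27.78*r + 5.62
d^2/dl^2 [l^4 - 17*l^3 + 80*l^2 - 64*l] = 12*l^2 - 102*l + 160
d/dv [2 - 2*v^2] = -4*v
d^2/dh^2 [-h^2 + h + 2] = -2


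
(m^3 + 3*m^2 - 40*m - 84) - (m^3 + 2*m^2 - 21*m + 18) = m^2 - 19*m - 102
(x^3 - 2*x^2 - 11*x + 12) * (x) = x^4 - 2*x^3 - 11*x^2 + 12*x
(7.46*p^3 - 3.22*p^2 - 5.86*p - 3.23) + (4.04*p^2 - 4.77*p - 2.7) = 7.46*p^3 + 0.82*p^2 - 10.63*p - 5.93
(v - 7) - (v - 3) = -4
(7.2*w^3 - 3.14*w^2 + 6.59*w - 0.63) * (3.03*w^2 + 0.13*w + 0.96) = 21.816*w^5 - 8.5782*w^4 + 26.4715*w^3 - 4.0666*w^2 + 6.2445*w - 0.6048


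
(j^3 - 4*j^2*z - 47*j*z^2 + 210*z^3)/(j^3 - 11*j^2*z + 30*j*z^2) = (j + 7*z)/j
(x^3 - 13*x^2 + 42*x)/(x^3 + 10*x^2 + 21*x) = (x^2 - 13*x + 42)/(x^2 + 10*x + 21)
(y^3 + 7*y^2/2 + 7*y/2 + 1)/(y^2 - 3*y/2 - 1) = (y^2 + 3*y + 2)/(y - 2)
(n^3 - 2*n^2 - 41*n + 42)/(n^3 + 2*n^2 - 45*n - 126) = (n - 1)/(n + 3)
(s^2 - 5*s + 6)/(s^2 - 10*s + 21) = (s - 2)/(s - 7)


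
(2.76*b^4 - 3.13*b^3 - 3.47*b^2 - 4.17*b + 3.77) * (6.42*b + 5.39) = 17.7192*b^5 - 5.2182*b^4 - 39.1481*b^3 - 45.4747*b^2 + 1.7271*b + 20.3203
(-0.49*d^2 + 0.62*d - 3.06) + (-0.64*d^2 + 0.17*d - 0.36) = -1.13*d^2 + 0.79*d - 3.42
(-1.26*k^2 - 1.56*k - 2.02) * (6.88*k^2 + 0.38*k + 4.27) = -8.6688*k^4 - 11.2116*k^3 - 19.8706*k^2 - 7.4288*k - 8.6254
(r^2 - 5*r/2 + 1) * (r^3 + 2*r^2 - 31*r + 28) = r^5 - r^4/2 - 35*r^3 + 215*r^2/2 - 101*r + 28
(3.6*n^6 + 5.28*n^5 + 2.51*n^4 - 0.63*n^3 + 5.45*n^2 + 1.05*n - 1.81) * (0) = 0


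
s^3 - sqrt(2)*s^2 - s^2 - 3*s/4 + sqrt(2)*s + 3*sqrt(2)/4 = (s - 3/2)*(s + 1/2)*(s - sqrt(2))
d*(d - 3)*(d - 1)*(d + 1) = d^4 - 3*d^3 - d^2 + 3*d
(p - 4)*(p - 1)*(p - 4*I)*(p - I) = p^4 - 5*p^3 - 5*I*p^3 + 25*I*p^2 + 20*p - 20*I*p - 16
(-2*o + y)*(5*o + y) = -10*o^2 + 3*o*y + y^2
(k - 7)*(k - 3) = k^2 - 10*k + 21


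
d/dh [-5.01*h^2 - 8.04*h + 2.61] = -10.02*h - 8.04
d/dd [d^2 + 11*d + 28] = 2*d + 11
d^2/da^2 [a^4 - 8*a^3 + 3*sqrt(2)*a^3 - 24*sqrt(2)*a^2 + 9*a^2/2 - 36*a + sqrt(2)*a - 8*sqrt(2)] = 12*a^2 - 48*a + 18*sqrt(2)*a - 48*sqrt(2) + 9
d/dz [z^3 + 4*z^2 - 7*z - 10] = 3*z^2 + 8*z - 7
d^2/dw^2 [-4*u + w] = 0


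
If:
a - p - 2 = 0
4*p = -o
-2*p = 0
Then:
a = 2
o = 0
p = 0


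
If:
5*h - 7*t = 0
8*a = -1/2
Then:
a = -1/16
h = 7*t/5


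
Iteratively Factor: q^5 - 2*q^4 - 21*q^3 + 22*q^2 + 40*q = (q)*(q^4 - 2*q^3 - 21*q^2 + 22*q + 40) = q*(q + 4)*(q^3 - 6*q^2 + 3*q + 10) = q*(q - 2)*(q + 4)*(q^2 - 4*q - 5) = q*(q - 2)*(q + 1)*(q + 4)*(q - 5)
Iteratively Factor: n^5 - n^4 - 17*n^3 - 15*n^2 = (n)*(n^4 - n^3 - 17*n^2 - 15*n) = n*(n + 1)*(n^3 - 2*n^2 - 15*n) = n*(n - 5)*(n + 1)*(n^2 + 3*n) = n^2*(n - 5)*(n + 1)*(n + 3)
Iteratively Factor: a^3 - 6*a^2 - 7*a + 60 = (a + 3)*(a^2 - 9*a + 20) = (a - 4)*(a + 3)*(a - 5)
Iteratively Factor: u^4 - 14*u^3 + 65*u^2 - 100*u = (u - 5)*(u^3 - 9*u^2 + 20*u) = (u - 5)^2*(u^2 - 4*u) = u*(u - 5)^2*(u - 4)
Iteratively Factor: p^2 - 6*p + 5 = (p - 1)*(p - 5)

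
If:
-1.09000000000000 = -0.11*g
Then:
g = 9.91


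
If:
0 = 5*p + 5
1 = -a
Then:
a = -1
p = -1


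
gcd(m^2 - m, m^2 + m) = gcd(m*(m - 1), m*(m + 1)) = m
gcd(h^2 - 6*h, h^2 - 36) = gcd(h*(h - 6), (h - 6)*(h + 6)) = h - 6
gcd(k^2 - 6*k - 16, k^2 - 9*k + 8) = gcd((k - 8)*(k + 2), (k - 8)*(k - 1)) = k - 8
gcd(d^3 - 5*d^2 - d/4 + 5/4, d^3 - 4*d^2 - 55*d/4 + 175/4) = d - 5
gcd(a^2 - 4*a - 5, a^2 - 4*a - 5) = a^2 - 4*a - 5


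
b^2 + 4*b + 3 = (b + 1)*(b + 3)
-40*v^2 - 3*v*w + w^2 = (-8*v + w)*(5*v + w)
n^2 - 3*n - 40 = (n - 8)*(n + 5)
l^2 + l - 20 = (l - 4)*(l + 5)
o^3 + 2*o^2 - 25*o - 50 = (o - 5)*(o + 2)*(o + 5)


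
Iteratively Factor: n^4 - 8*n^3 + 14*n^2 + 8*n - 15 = (n - 3)*(n^3 - 5*n^2 - n + 5) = (n - 3)*(n - 1)*(n^2 - 4*n - 5) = (n - 3)*(n - 1)*(n + 1)*(n - 5)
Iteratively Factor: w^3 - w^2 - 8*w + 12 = (w - 2)*(w^2 + w - 6) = (w - 2)*(w + 3)*(w - 2)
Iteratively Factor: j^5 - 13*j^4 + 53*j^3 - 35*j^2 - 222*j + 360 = (j + 2)*(j^4 - 15*j^3 + 83*j^2 - 201*j + 180) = (j - 3)*(j + 2)*(j^3 - 12*j^2 + 47*j - 60) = (j - 3)^2*(j + 2)*(j^2 - 9*j + 20) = (j - 5)*(j - 3)^2*(j + 2)*(j - 4)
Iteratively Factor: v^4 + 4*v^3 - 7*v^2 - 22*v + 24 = (v - 2)*(v^3 + 6*v^2 + 5*v - 12) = (v - 2)*(v + 4)*(v^2 + 2*v - 3) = (v - 2)*(v + 3)*(v + 4)*(v - 1)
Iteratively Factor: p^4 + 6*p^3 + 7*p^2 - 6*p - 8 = (p - 1)*(p^3 + 7*p^2 + 14*p + 8) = (p - 1)*(p + 4)*(p^2 + 3*p + 2) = (p - 1)*(p + 2)*(p + 4)*(p + 1)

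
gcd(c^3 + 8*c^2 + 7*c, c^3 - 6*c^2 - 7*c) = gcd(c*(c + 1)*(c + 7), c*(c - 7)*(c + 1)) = c^2 + c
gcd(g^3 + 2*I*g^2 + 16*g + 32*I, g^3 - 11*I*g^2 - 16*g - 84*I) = g + 2*I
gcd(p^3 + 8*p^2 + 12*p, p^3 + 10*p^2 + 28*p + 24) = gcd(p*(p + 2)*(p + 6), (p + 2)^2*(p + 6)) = p^2 + 8*p + 12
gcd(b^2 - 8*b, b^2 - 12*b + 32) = b - 8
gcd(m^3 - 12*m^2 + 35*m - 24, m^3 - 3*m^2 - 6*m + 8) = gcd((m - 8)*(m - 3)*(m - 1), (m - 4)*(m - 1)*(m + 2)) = m - 1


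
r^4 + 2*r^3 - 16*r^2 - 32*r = r*(r - 4)*(r + 2)*(r + 4)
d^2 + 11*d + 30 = (d + 5)*(d + 6)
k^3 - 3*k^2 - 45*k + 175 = (k - 5)^2*(k + 7)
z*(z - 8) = z^2 - 8*z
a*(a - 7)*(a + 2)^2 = a^4 - 3*a^3 - 24*a^2 - 28*a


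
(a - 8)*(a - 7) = a^2 - 15*a + 56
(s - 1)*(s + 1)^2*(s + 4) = s^4 + 5*s^3 + 3*s^2 - 5*s - 4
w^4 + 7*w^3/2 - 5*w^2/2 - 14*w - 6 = (w - 2)*(w + 1/2)*(w + 2)*(w + 3)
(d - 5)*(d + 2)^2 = d^3 - d^2 - 16*d - 20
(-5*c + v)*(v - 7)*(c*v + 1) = -5*c^2*v^2 + 35*c^2*v + c*v^3 - 7*c*v^2 - 5*c*v + 35*c + v^2 - 7*v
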